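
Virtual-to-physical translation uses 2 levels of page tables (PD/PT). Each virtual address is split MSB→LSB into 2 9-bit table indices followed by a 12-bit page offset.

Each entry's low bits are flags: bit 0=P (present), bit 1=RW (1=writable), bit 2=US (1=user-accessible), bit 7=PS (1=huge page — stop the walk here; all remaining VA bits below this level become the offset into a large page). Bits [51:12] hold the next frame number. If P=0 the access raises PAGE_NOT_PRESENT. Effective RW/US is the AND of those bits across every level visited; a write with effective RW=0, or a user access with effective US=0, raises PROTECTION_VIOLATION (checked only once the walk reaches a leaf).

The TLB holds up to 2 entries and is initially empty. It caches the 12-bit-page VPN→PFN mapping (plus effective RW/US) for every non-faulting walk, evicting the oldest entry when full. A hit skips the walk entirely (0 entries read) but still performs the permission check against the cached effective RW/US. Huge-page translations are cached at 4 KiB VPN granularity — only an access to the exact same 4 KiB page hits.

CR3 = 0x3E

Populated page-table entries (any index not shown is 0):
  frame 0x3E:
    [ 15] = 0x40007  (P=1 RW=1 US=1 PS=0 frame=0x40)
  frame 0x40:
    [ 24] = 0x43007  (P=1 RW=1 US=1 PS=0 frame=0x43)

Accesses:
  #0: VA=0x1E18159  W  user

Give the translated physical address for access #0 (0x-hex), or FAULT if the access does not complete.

Walk each access:
#0 VA=0x1E18159 (w,user):
  L0 @0x3E[15] → 0x40007  P=1,RW=1,US=1,PS=0
  L1 @0x40[24] → 0x43007  P=1,RW=1,US=1,PS=0
  ⇒ phys 0x43159  [2 reads]

Access #0 PA: 0x43159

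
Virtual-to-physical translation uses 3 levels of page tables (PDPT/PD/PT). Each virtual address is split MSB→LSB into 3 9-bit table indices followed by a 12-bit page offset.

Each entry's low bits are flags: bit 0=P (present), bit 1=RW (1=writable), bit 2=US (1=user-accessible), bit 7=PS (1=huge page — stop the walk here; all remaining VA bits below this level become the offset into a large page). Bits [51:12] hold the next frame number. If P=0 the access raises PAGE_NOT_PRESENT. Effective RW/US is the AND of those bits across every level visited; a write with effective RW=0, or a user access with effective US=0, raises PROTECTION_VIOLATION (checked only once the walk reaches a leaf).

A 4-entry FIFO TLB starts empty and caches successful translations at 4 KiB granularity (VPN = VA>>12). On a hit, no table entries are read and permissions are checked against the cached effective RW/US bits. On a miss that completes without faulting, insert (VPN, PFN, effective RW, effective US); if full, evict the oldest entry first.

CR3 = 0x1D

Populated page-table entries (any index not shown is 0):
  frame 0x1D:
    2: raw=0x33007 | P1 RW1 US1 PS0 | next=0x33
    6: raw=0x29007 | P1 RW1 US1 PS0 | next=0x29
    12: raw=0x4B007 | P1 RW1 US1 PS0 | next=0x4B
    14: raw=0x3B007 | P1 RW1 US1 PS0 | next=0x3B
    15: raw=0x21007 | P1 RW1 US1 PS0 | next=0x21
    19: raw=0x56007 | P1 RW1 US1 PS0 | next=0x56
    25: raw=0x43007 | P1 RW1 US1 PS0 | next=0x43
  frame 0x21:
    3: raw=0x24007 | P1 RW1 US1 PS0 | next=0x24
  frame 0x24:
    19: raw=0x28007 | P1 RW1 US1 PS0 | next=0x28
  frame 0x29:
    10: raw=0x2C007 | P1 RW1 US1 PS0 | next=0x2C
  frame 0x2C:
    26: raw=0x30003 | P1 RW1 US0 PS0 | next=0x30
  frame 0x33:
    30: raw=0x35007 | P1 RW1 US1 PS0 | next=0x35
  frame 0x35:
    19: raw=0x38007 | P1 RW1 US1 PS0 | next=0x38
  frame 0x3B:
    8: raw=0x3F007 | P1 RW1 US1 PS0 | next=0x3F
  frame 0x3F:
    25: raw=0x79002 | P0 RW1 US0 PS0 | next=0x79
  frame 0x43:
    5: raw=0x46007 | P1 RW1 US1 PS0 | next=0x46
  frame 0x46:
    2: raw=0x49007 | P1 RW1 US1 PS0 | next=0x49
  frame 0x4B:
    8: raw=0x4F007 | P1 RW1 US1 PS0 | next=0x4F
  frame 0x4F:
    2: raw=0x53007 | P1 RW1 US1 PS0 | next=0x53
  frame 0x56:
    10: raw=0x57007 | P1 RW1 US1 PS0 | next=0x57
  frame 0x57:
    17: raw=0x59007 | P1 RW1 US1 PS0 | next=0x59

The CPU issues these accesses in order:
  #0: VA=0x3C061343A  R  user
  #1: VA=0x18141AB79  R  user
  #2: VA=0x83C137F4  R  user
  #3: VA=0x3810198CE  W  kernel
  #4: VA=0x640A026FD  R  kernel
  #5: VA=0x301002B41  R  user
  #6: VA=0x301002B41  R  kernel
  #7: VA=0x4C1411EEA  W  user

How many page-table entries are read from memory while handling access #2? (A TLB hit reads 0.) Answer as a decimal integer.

Walk each access:
#0 VA=0x3C061343A (r,user):
  L0: frame=0x1D idx=15 entry=0x21007 [P=1 RW=1 US=1 PS=0]
  L1: frame=0x21 idx=3 entry=0x24007 [P=1 RW=1 US=1 PS=0]
  L2: frame=0x24 idx=19 entry=0x28007 [P=1 RW=1 US=1 PS=0]
  → PA=0x2843A  (3 entries read)
#1 VA=0x18141AB79 (r,user):
  L0: frame=0x1D idx=6 entry=0x29007 [P=1 RW=1 US=1 PS=0]
  L1: frame=0x29 idx=10 entry=0x2C007 [P=1 RW=1 US=1 PS=0]
  L2: frame=0x2C idx=26 entry=0x30003 [P=1 RW=1 US=0 PS=0]
  ⇒ fault: PROTECTION_VIOLATION  — 3 lookups
#2 VA=0x83C137F4 (r,user):
  L0: frame=0x1D idx=2 entry=0x33007 [P=1 RW=1 US=1 PS=0]
  L1: frame=0x33 idx=30 entry=0x35007 [P=1 RW=1 US=1 PS=0]
  L2: frame=0x35 idx=19 entry=0x38007 [P=1 RW=1 US=1 PS=0]
  → PA=0x387F4  (3 entries read)
#3 VA=0x3810198CE (w,kernel):
  L0: frame=0x1D idx=14 entry=0x3B007 [P=1 RW=1 US=1 PS=0]
  L1: frame=0x3B idx=8 entry=0x3F007 [P=1 RW=1 US=1 PS=0]
  L2: frame=0x3F idx=25 entry=0x79002 [P=0 RW=1 US=0 PS=0]
  ⇒ fault: PAGE_NOT_PRESENT  — 3 lookups
#4 VA=0x640A026FD (r,kernel):
  L0: frame=0x1D idx=25 entry=0x43007 [P=1 RW=1 US=1 PS=0]
  L1: frame=0x43 idx=5 entry=0x46007 [P=1 RW=1 US=1 PS=0]
  L2: frame=0x46 idx=2 entry=0x49007 [P=1 RW=1 US=1 PS=0]
  → PA=0x496FD  (3 entries read)
#5 VA=0x301002B41 (r,user):
  L0: frame=0x1D idx=12 entry=0x4B007 [P=1 RW=1 US=1 PS=0]
  L1: frame=0x4B idx=8 entry=0x4F007 [P=1 RW=1 US=1 PS=0]
  L2: frame=0x4F idx=2 entry=0x53007 [P=1 RW=1 US=1 PS=0]
  → PA=0x53B41  (3 entries read)
#6 VA=0x301002B41 (r,kernel):
  TLB hit vpn=0x301002 → PA=0x53B41
#7 VA=0x4C1411EEA (w,user):
  L0: frame=0x1D idx=19 entry=0x56007 [P=1 RW=1 US=1 PS=0]
  L1: frame=0x56 idx=10 entry=0x57007 [P=1 RW=1 US=1 PS=0]
  L2: frame=0x57 idx=17 entry=0x59007 [P=1 RW=1 US=1 PS=0]
  → PA=0x59EEA  (3 entries read)

Entries read for #2: 3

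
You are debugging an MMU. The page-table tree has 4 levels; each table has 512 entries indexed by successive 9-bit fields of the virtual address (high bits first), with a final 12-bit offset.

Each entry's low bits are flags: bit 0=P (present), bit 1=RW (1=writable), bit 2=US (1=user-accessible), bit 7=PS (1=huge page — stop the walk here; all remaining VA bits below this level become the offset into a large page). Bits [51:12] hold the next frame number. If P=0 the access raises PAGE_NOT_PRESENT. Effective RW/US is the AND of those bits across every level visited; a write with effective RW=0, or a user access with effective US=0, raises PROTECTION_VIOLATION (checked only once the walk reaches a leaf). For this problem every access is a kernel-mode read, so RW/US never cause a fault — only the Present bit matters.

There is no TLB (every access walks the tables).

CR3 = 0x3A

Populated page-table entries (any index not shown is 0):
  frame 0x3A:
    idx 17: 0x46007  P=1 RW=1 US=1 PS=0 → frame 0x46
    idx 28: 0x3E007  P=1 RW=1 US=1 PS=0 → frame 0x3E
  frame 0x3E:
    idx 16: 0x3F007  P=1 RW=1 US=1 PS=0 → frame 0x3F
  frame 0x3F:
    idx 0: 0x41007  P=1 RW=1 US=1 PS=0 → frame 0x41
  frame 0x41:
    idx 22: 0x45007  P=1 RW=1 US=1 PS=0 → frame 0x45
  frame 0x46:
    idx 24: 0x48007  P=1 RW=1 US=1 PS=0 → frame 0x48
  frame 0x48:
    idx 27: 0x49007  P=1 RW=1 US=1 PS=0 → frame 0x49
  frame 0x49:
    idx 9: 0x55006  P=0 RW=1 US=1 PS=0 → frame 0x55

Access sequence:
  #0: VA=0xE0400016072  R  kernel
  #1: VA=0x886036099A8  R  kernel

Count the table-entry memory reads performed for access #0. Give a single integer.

Trace:
#0 VA=0xE0400016072 (r,kernel):
  lvl0: tbl 0x3A, slot 28 ⇒ 0x3E007 (P1/RW1/US1/PS0)
  lvl1: tbl 0x3E, slot 16 ⇒ 0x3F007 (P1/RW1/US1/PS0)
  lvl2: tbl 0x3F, slot 0 ⇒ 0x41007 (P1/RW1/US1/PS0)
  lvl3: tbl 0x41, slot 22 ⇒ 0x45007 (P1/RW1/US1/PS0)
  ⇒ phys 0x45072  [4 reads]
#1 VA=0x886036099A8 (r,kernel):
  lvl0: tbl 0x3A, slot 17 ⇒ 0x46007 (P1/RW1/US1/PS0)
  lvl1: tbl 0x46, slot 24 ⇒ 0x48007 (P1/RW1/US1/PS0)
  lvl2: tbl 0x48, slot 27 ⇒ 0x49007 (P1/RW1/US1/PS0)
  lvl3: tbl 0x49, slot 9 ⇒ 0x55006 (P0/RW1/US1/PS0)
  ✗ PAGE_NOT_PRESENT  [4 reads]

Entries read for #0: 4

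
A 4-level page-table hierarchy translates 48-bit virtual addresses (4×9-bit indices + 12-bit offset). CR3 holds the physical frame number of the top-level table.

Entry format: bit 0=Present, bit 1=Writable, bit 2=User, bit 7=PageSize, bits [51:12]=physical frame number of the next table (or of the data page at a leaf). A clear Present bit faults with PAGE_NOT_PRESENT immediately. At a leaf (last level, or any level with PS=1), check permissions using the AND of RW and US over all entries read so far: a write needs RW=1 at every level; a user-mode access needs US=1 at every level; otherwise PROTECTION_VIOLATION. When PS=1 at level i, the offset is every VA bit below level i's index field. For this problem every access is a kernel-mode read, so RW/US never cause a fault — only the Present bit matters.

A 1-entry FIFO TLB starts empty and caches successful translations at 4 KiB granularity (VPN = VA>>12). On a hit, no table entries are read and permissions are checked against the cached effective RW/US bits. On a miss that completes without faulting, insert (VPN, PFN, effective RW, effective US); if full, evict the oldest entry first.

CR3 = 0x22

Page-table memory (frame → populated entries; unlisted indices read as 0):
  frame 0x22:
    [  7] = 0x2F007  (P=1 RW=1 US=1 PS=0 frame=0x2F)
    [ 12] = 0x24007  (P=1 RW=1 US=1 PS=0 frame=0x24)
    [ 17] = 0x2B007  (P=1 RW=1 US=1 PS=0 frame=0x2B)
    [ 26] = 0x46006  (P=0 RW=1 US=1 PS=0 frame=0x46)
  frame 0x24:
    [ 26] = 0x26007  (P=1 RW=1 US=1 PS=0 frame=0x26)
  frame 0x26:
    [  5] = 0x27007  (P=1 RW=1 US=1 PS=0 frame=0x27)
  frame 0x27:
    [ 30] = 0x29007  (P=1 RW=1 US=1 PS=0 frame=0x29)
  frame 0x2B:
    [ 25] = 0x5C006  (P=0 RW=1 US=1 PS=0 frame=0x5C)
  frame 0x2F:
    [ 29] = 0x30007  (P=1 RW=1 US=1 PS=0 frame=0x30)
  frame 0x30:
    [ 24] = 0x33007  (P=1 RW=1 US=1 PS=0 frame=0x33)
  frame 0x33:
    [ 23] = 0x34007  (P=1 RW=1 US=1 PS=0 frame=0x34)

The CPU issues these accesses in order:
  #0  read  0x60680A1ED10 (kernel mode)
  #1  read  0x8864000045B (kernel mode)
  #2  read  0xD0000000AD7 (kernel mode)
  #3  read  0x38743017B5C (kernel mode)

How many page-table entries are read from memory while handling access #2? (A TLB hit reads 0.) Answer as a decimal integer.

Trace:
#0 VA=0x60680A1ED10 (r,kernel):
  L0 @0x22[12] → 0x24007  P=1,RW=1,US=1,PS=0
  L1 @0x24[26] → 0x26007  P=1,RW=1,US=1,PS=0
  L2 @0x26[5] → 0x27007  P=1,RW=1,US=1,PS=0
  L3 @0x27[30] → 0x29007  P=1,RW=1,US=1,PS=0
  ⇒ phys 0x29D10  [4 reads]
#1 VA=0x8864000045B (r,kernel):
  L0 @0x22[17] → 0x2B007  P=1,RW=1,US=1,PS=0
  L1 @0x2B[25] → 0x5C006  P=0,RW=1,US=1,PS=0
  ✗ PAGE_NOT_PRESENT  [2 reads]
#2 VA=0xD0000000AD7 (r,kernel):
  L0 @0x22[26] → 0x46006  P=0,RW=1,US=1,PS=0
  ✗ PAGE_NOT_PRESENT  [1 reads]
#3 VA=0x38743017B5C (r,kernel):
  L0 @0x22[7] → 0x2F007  P=1,RW=1,US=1,PS=0
  L1 @0x2F[29] → 0x30007  P=1,RW=1,US=1,PS=0
  L2 @0x30[24] → 0x33007  P=1,RW=1,US=1,PS=0
  L3 @0x33[23] → 0x34007  P=1,RW=1,US=1,PS=0
  ⇒ phys 0x34B5C  [4 reads]

Entries read for #2: 1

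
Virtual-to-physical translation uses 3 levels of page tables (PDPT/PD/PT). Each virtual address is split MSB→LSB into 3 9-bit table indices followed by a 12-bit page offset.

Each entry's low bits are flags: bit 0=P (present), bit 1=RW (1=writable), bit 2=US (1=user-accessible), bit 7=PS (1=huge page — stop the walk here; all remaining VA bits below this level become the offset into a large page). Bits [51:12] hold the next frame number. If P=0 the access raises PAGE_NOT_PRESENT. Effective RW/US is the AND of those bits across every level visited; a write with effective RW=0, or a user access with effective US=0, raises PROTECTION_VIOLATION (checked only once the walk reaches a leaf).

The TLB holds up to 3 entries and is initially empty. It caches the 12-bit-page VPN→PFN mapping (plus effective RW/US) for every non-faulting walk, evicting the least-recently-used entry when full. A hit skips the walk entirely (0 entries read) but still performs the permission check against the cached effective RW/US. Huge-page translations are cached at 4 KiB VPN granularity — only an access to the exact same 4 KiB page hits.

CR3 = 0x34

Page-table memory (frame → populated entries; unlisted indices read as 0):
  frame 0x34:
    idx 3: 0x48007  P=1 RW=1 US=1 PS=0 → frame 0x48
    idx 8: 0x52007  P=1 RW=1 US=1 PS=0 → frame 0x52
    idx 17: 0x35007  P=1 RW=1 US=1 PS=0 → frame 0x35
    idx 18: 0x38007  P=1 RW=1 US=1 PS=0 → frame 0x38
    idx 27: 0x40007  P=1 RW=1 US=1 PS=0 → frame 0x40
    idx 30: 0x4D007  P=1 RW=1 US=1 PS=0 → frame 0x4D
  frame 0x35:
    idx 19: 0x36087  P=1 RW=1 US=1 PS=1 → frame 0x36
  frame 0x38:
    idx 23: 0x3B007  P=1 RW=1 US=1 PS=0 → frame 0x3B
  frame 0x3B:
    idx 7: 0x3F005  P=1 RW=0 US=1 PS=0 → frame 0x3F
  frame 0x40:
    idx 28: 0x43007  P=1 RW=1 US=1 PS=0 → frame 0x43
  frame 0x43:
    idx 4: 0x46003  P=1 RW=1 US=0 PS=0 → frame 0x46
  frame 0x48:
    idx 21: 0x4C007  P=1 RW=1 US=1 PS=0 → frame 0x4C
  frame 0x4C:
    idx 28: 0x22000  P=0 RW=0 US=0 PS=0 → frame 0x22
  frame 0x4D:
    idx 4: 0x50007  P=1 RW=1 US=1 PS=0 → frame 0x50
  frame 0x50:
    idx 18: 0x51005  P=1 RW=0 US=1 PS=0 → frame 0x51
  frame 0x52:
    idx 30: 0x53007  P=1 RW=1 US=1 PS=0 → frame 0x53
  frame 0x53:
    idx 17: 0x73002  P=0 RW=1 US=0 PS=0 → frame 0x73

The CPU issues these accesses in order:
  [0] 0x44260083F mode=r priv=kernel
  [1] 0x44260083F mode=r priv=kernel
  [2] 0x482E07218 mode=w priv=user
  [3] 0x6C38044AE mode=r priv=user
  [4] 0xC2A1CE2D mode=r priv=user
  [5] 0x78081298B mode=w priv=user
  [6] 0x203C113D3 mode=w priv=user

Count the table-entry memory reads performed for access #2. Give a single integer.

Walk each access:
#0 VA=0x44260083F (r,kernel):
  L0 @0x34[17] → 0x35007  P=1,RW=1,US=1,PS=0
  L1 @0x35[19] → 0x36087  P=1,RW=1,US=1,PS=1
  ✓ 0x3683F (huge @L1)  — 2 lookups
#1 VA=0x44260083F (r,kernel):
  TLB hit vpn=0x442600 → PA=0x3683F
#2 VA=0x482E07218 (w,user):
  L0 @0x34[18] → 0x38007  P=1,RW=1,US=1,PS=0
  L1 @0x38[23] → 0x3B007  P=1,RW=1,US=1,PS=0
  L2 @0x3B[7] → 0x3F005  P=1,RW=0,US=1,PS=0
  → PROTECTION_VIOLATION  (3 entries read)
#3 VA=0x6C38044AE (r,user):
  L0 @0x34[27] → 0x40007  P=1,RW=1,US=1,PS=0
  L1 @0x40[28] → 0x43007  P=1,RW=1,US=1,PS=0
  L2 @0x43[4] → 0x46003  P=1,RW=1,US=0,PS=0
  → PROTECTION_VIOLATION  (3 entries read)
#4 VA=0xC2A1CE2D (r,user):
  L0 @0x34[3] → 0x48007  P=1,RW=1,US=1,PS=0
  L1 @0x48[21] → 0x4C007  P=1,RW=1,US=1,PS=0
  L2 @0x4C[28] → 0x22000  P=0,RW=0,US=0,PS=0
  → PAGE_NOT_PRESENT  (3 entries read)
#5 VA=0x78081298B (w,user):
  L0 @0x34[30] → 0x4D007  P=1,RW=1,US=1,PS=0
  L1 @0x4D[4] → 0x50007  P=1,RW=1,US=1,PS=0
  L2 @0x50[18] → 0x51005  P=1,RW=0,US=1,PS=0
  → PROTECTION_VIOLATION  (3 entries read)
#6 VA=0x203C113D3 (w,user):
  L0 @0x34[8] → 0x52007  P=1,RW=1,US=1,PS=0
  L1 @0x52[30] → 0x53007  P=1,RW=1,US=1,PS=0
  L2 @0x53[17] → 0x73002  P=0,RW=1,US=0,PS=0
  → PAGE_NOT_PRESENT  (3 entries read)

Entries read for #2: 3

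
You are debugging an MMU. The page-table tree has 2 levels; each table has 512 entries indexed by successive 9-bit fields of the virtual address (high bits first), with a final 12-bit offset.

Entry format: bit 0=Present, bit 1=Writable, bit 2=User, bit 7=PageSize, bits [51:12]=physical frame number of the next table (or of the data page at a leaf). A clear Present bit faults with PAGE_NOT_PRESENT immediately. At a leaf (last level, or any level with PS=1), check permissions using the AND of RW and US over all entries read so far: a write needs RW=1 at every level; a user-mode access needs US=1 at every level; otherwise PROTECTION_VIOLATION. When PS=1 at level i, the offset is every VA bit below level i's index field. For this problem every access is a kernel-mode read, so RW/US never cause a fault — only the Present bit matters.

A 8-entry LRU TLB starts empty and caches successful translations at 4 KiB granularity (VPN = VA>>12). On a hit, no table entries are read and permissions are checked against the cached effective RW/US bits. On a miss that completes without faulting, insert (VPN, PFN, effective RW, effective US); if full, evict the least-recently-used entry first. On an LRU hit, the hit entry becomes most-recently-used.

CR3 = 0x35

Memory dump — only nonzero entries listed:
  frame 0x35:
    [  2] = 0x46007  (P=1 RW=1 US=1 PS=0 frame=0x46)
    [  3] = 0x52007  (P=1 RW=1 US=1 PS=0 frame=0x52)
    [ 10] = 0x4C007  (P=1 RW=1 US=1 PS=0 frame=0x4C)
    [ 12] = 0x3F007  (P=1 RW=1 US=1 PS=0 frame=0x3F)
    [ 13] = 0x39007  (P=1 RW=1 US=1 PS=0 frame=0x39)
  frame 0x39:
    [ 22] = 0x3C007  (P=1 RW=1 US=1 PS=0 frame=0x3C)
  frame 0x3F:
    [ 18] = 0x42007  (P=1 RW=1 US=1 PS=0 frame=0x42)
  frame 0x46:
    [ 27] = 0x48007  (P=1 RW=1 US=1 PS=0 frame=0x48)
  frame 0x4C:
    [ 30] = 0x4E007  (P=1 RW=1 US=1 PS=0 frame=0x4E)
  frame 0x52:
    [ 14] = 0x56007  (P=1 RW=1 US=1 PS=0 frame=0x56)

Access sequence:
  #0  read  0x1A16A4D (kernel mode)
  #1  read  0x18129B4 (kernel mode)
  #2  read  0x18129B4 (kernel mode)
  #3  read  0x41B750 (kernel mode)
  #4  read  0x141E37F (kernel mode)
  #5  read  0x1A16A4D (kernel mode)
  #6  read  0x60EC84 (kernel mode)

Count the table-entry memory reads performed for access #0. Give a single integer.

Per-access translation:
#0 VA=0x1A16A4D (r,kernel):
  lvl0: tbl 0x35, slot 13 ⇒ 0x39007 (P1/RW1/US1/PS0)
  lvl1: tbl 0x39, slot 22 ⇒ 0x3C007 (P1/RW1/US1/PS0)
  → PA=0x3CA4D  (2 entries read)
#1 VA=0x18129B4 (r,kernel):
  lvl0: tbl 0x35, slot 12 ⇒ 0x3F007 (P1/RW1/US1/PS0)
  lvl1: tbl 0x3F, slot 18 ⇒ 0x42007 (P1/RW1/US1/PS0)
  → PA=0x429B4  (2 entries read)
#2 VA=0x18129B4 (r,kernel):
  TLB hit vpn=0x1812 → PA=0x429B4
#3 VA=0x41B750 (r,kernel):
  lvl0: tbl 0x35, slot 2 ⇒ 0x46007 (P1/RW1/US1/PS0)
  lvl1: tbl 0x46, slot 27 ⇒ 0x48007 (P1/RW1/US1/PS0)
  → PA=0x48750  (2 entries read)
#4 VA=0x141E37F (r,kernel):
  lvl0: tbl 0x35, slot 10 ⇒ 0x4C007 (P1/RW1/US1/PS0)
  lvl1: tbl 0x4C, slot 30 ⇒ 0x4E007 (P1/RW1/US1/PS0)
  → PA=0x4E37F  (2 entries read)
#5 VA=0x1A16A4D (r,kernel):
  TLB hit vpn=0x1A16 → PA=0x3CA4D
#6 VA=0x60EC84 (r,kernel):
  lvl0: tbl 0x35, slot 3 ⇒ 0x52007 (P1/RW1/US1/PS0)
  lvl1: tbl 0x52, slot 14 ⇒ 0x56007 (P1/RW1/US1/PS0)
  → PA=0x56C84  (2 entries read)

Entries read for #0: 2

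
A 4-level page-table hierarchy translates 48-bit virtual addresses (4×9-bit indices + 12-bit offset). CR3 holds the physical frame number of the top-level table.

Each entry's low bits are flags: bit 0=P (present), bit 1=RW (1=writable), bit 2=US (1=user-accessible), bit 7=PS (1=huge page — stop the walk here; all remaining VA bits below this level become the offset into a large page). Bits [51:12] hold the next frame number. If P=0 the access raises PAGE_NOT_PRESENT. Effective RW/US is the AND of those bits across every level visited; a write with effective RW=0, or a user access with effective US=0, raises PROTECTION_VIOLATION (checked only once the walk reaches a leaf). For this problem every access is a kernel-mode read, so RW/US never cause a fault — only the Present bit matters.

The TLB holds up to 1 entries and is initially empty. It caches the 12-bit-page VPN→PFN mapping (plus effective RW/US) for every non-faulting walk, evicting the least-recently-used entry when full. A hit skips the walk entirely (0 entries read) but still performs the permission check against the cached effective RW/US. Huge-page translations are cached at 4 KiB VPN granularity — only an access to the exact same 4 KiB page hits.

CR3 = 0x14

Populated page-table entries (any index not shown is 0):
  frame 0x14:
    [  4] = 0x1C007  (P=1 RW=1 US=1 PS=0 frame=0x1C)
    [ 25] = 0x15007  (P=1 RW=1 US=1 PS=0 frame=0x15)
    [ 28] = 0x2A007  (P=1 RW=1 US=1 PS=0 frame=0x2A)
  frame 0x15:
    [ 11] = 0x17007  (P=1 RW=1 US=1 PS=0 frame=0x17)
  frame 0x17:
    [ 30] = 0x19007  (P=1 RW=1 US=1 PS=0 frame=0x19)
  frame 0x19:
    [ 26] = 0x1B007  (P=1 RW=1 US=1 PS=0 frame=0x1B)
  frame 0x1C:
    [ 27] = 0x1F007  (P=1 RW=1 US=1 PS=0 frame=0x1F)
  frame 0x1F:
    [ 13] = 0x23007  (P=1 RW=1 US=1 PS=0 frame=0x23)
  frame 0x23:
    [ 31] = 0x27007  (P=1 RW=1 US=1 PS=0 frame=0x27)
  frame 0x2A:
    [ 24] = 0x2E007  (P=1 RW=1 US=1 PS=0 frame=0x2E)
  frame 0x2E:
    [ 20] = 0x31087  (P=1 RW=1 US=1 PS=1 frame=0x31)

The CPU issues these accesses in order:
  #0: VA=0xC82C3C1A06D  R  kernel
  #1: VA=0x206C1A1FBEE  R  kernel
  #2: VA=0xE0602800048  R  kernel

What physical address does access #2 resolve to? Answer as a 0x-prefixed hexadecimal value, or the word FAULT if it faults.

Walk each access:
#0 VA=0xC82C3C1A06D (r,kernel):
  lvl0: tbl 0x14, slot 25 ⇒ 0x15007 (P1/RW1/US1/PS0)
  lvl1: tbl 0x15, slot 11 ⇒ 0x17007 (P1/RW1/US1/PS0)
  lvl2: tbl 0x17, slot 30 ⇒ 0x19007 (P1/RW1/US1/PS0)
  lvl3: tbl 0x19, slot 26 ⇒ 0x1B007 (P1/RW1/US1/PS0)
  ✓ 0x1B06D  — 4 lookups
#1 VA=0x206C1A1FBEE (r,kernel):
  lvl0: tbl 0x14, slot 4 ⇒ 0x1C007 (P1/RW1/US1/PS0)
  lvl1: tbl 0x1C, slot 27 ⇒ 0x1F007 (P1/RW1/US1/PS0)
  lvl2: tbl 0x1F, slot 13 ⇒ 0x23007 (P1/RW1/US1/PS0)
  lvl3: tbl 0x23, slot 31 ⇒ 0x27007 (P1/RW1/US1/PS0)
  ✓ 0x27BEE  — 4 lookups
#2 VA=0xE0602800048 (r,kernel):
  lvl0: tbl 0x14, slot 28 ⇒ 0x2A007 (P1/RW1/US1/PS0)
  lvl1: tbl 0x2A, slot 24 ⇒ 0x2E007 (P1/RW1/US1/PS0)
  lvl2: tbl 0x2E, slot 20 ⇒ 0x31087 (P1/RW1/US1/PS1)
  ✓ 0x31048 (huge @L2)  — 3 lookups

Access #2 PA: 0x31048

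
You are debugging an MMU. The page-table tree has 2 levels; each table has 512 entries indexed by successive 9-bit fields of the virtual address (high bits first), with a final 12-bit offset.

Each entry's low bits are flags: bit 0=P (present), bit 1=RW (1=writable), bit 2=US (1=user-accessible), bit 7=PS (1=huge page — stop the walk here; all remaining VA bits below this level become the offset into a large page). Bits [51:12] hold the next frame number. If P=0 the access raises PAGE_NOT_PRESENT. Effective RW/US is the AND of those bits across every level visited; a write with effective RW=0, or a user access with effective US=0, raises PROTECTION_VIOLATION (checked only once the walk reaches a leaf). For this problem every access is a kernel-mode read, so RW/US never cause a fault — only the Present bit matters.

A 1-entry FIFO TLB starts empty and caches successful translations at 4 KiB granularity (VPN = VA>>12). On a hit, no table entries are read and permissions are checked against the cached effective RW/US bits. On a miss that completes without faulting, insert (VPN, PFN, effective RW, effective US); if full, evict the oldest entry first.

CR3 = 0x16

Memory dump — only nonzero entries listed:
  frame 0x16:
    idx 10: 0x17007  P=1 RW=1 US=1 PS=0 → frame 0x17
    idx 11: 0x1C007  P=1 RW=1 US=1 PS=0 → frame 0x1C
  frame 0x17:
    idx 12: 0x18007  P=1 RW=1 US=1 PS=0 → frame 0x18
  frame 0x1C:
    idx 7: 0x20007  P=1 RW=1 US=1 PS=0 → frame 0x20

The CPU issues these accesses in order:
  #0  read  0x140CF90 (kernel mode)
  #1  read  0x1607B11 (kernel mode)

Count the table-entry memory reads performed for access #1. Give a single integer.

Walk each access:
#0 VA=0x140CF90 (r,kernel):
  [0] read 0x16 idx=10: raw=0x17007 flags P=1 W=1 U=1 S=0
  [1] read 0x17 idx=12: raw=0x18007 flags P=1 W=1 U=1 S=0
  ⇒ phys 0x18F90  [2 reads]
#1 VA=0x1607B11 (r,kernel):
  [0] read 0x16 idx=11: raw=0x1C007 flags P=1 W=1 U=1 S=0
  [1] read 0x1C idx=7: raw=0x20007 flags P=1 W=1 U=1 S=0
  ⇒ phys 0x20B11  [2 reads]

Entries read for #1: 2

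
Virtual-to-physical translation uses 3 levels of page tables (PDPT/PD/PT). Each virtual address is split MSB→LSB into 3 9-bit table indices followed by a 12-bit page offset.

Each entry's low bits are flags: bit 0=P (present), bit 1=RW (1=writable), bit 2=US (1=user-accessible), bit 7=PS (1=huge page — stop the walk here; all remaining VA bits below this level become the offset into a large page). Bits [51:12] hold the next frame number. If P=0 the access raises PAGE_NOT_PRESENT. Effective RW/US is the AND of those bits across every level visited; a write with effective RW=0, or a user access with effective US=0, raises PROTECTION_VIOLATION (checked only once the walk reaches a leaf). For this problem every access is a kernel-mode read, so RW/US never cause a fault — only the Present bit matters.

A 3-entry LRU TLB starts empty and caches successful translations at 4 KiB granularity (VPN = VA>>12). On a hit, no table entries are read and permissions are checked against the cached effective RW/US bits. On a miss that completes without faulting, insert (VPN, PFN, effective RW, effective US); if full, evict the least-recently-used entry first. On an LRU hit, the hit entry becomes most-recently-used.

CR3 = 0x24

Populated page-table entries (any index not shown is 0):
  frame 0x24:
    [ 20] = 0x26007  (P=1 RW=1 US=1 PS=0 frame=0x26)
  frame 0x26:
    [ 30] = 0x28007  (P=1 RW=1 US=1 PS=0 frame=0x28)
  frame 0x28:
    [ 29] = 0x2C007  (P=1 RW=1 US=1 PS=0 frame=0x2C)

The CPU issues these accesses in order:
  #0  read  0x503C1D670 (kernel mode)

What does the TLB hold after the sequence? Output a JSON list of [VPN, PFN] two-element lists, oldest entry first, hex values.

Trace:
#0 VA=0x503C1D670 (r,kernel):
  L0 @0x24[20] → 0x26007  P=1,RW=1,US=1,PS=0
  L1 @0x26[30] → 0x28007  P=1,RW=1,US=1,PS=0
  L2 @0x28[29] → 0x2C007  P=1,RW=1,US=1,PS=0
  ⇒ phys 0x2C670  [3 reads]

TLB: [["0x503C1D", "0x2C"]]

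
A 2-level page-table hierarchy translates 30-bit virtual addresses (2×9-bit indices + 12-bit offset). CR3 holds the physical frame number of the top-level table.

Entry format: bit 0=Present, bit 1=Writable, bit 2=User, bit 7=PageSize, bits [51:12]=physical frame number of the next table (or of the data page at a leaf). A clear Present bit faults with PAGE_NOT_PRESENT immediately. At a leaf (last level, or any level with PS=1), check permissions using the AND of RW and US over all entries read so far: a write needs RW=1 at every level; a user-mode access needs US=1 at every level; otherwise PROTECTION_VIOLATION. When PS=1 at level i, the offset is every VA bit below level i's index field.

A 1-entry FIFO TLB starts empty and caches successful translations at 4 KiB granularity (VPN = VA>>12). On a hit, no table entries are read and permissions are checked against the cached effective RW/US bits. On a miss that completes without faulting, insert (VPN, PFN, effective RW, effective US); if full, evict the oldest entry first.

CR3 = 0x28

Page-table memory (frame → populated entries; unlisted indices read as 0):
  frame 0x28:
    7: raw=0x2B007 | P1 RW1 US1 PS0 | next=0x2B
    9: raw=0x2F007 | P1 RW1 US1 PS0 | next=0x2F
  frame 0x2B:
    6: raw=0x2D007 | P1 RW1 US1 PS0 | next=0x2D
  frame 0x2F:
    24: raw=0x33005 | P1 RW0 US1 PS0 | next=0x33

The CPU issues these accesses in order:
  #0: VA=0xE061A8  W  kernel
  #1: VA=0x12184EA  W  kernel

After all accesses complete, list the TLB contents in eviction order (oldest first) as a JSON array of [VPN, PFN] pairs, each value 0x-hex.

Per-access translation:
#0 VA=0xE061A8 (w,kernel):
  L0 @0x28[7] → 0x2B007  P=1,RW=1,US=1,PS=0
  L1 @0x2B[6] → 0x2D007  P=1,RW=1,US=1,PS=0
  ⇒ phys 0x2D1A8  [2 reads]
#1 VA=0x12184EA (w,kernel):
  L0 @0x28[9] → 0x2F007  P=1,RW=1,US=1,PS=0
  L1 @0x2F[24] → 0x33005  P=1,RW=0,US=1,PS=0
  → PROTECTION_VIOLATION  (2 entries read)

TLB: [["0xE06", "0x2D"]]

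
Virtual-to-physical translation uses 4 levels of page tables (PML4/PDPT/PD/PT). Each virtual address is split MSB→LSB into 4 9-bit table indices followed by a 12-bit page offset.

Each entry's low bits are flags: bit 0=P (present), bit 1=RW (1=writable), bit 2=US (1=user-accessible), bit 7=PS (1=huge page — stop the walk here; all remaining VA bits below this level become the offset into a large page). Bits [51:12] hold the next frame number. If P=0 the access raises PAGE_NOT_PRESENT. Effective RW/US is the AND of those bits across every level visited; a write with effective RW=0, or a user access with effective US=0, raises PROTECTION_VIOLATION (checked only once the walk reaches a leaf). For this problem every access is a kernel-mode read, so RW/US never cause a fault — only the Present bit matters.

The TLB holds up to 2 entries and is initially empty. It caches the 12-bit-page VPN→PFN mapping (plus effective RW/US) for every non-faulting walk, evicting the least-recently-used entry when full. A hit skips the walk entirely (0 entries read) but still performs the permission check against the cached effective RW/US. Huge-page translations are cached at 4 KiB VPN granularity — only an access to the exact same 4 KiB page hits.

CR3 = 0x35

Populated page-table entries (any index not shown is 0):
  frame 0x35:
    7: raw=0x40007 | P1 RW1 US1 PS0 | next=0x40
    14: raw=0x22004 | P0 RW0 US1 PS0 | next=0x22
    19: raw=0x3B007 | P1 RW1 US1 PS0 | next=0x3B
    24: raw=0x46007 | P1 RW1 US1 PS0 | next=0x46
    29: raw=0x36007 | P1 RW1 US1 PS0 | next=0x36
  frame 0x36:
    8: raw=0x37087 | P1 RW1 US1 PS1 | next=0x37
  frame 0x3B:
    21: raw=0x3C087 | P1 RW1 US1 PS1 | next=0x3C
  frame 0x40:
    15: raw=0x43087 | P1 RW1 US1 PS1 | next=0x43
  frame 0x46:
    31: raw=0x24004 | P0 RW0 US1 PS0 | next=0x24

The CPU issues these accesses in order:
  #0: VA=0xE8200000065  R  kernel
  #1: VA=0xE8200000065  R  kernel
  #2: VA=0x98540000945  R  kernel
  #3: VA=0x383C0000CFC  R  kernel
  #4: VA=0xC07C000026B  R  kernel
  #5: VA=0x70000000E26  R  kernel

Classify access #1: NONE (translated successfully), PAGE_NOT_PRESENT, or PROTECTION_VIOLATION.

Trace:
#0 VA=0xE8200000065 (r,kernel):
  lvl0: tbl 0x35, slot 29 ⇒ 0x36007 (P1/RW1/US1/PS0)
  lvl1: tbl 0x36, slot 8 ⇒ 0x37087 (P1/RW1/US1/PS1)
  ⇒ phys 0x37065 (huge @L1)  [2 reads]
#1 VA=0xE8200000065 (r,kernel):
  TLB hit vpn=0xE8200000 → PA=0x37065
#2 VA=0x98540000945 (r,kernel):
  lvl0: tbl 0x35, slot 19 ⇒ 0x3B007 (P1/RW1/US1/PS0)
  lvl1: tbl 0x3B, slot 21 ⇒ 0x3C087 (P1/RW1/US1/PS1)
  ⇒ phys 0x3C945 (huge @L1)  [2 reads]
#3 VA=0x383C0000CFC (r,kernel):
  lvl0: tbl 0x35, slot 7 ⇒ 0x40007 (P1/RW1/US1/PS0)
  lvl1: tbl 0x40, slot 15 ⇒ 0x43087 (P1/RW1/US1/PS1)
  ⇒ phys 0x43CFC (huge @L1)  [2 reads]
#4 VA=0xC07C000026B (r,kernel):
  lvl0: tbl 0x35, slot 24 ⇒ 0x46007 (P1/RW1/US1/PS0)
  lvl1: tbl 0x46, slot 31 ⇒ 0x24004 (P0/RW0/US1/PS0)
  ✗ PAGE_NOT_PRESENT  [2 reads]
#5 VA=0x70000000E26 (r,kernel):
  lvl0: tbl 0x35, slot 14 ⇒ 0x22004 (P0/RW0/US1/PS0)
  ✗ PAGE_NOT_PRESENT  [1 reads]

Access #1 fault: NONE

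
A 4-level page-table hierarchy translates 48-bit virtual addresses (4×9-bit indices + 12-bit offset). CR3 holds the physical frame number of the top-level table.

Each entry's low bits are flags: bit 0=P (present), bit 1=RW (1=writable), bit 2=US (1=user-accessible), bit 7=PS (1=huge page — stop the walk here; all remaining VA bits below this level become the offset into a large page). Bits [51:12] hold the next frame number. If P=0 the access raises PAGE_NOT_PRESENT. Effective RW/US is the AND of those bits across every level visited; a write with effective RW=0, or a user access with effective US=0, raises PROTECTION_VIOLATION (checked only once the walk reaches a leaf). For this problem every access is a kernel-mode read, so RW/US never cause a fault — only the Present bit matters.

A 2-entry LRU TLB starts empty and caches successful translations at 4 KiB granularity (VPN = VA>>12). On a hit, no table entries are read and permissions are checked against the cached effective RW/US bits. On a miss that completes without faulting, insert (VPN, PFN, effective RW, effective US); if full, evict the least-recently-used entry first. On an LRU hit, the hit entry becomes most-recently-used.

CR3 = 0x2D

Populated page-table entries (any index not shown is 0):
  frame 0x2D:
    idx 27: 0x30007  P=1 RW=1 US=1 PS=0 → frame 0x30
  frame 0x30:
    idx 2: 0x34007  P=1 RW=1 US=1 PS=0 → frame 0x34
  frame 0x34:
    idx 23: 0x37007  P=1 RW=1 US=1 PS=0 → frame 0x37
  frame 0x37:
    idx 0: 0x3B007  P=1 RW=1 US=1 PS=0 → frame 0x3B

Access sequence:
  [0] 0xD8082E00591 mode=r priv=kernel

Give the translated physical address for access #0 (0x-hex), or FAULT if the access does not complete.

Trace:
#0 VA=0xD8082E00591 (r,kernel):
  L0: frame=0x2D idx=27 entry=0x30007 [P=1 RW=1 US=1 PS=0]
  L1: frame=0x30 idx=2 entry=0x34007 [P=1 RW=1 US=1 PS=0]
  L2: frame=0x34 idx=23 entry=0x37007 [P=1 RW=1 US=1 PS=0]
  L3: frame=0x37 idx=0 entry=0x3B007 [P=1 RW=1 US=1 PS=0]
  → PA=0x3B591  (4 entries read)

Access #0 PA: 0x3B591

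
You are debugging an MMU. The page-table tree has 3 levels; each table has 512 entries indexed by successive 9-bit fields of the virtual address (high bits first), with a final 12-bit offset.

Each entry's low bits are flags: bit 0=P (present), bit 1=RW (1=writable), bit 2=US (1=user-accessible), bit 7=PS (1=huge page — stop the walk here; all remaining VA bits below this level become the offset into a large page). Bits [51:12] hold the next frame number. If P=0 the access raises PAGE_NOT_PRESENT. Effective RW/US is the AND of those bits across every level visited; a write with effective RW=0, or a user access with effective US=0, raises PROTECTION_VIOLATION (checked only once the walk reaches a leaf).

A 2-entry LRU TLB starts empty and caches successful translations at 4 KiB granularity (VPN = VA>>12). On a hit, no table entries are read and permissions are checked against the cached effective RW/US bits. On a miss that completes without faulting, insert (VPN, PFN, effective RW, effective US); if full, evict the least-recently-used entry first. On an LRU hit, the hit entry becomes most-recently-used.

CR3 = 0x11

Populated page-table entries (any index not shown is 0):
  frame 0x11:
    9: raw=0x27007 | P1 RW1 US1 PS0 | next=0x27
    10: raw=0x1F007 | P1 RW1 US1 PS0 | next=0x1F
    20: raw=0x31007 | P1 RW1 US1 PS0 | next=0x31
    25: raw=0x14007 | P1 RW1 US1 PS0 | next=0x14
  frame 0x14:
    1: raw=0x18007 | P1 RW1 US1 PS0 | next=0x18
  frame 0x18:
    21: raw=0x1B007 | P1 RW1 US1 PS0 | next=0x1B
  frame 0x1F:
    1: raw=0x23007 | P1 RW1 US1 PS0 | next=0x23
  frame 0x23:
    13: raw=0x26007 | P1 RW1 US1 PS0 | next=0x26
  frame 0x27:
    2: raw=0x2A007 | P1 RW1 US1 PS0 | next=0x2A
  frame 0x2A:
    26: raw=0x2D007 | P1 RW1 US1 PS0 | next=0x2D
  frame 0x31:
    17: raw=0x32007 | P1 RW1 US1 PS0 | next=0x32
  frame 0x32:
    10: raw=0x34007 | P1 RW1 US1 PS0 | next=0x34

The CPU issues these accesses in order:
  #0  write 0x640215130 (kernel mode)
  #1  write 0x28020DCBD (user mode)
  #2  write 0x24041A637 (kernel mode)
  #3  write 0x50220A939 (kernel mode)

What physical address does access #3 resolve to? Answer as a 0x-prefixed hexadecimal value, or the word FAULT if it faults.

Trace:
#0 VA=0x640215130 (w,kernel):
  lvl0: tbl 0x11, slot 25 ⇒ 0x14007 (P1/RW1/US1/PS0)
  lvl1: tbl 0x14, slot 1 ⇒ 0x18007 (P1/RW1/US1/PS0)
  lvl2: tbl 0x18, slot 21 ⇒ 0x1B007 (P1/RW1/US1/PS0)
  ⇒ phys 0x1B130  [3 reads]
#1 VA=0x28020DCBD (w,user):
  lvl0: tbl 0x11, slot 10 ⇒ 0x1F007 (P1/RW1/US1/PS0)
  lvl1: tbl 0x1F, slot 1 ⇒ 0x23007 (P1/RW1/US1/PS0)
  lvl2: tbl 0x23, slot 13 ⇒ 0x26007 (P1/RW1/US1/PS0)
  ⇒ phys 0x26CBD  [3 reads]
#2 VA=0x24041A637 (w,kernel):
  lvl0: tbl 0x11, slot 9 ⇒ 0x27007 (P1/RW1/US1/PS0)
  lvl1: tbl 0x27, slot 2 ⇒ 0x2A007 (P1/RW1/US1/PS0)
  lvl2: tbl 0x2A, slot 26 ⇒ 0x2D007 (P1/RW1/US1/PS0)
  ⇒ phys 0x2D637  [3 reads]
#3 VA=0x50220A939 (w,kernel):
  lvl0: tbl 0x11, slot 20 ⇒ 0x31007 (P1/RW1/US1/PS0)
  lvl1: tbl 0x31, slot 17 ⇒ 0x32007 (P1/RW1/US1/PS0)
  lvl2: tbl 0x32, slot 10 ⇒ 0x34007 (P1/RW1/US1/PS0)
  ⇒ phys 0x34939  [3 reads]

Access #3 PA: 0x34939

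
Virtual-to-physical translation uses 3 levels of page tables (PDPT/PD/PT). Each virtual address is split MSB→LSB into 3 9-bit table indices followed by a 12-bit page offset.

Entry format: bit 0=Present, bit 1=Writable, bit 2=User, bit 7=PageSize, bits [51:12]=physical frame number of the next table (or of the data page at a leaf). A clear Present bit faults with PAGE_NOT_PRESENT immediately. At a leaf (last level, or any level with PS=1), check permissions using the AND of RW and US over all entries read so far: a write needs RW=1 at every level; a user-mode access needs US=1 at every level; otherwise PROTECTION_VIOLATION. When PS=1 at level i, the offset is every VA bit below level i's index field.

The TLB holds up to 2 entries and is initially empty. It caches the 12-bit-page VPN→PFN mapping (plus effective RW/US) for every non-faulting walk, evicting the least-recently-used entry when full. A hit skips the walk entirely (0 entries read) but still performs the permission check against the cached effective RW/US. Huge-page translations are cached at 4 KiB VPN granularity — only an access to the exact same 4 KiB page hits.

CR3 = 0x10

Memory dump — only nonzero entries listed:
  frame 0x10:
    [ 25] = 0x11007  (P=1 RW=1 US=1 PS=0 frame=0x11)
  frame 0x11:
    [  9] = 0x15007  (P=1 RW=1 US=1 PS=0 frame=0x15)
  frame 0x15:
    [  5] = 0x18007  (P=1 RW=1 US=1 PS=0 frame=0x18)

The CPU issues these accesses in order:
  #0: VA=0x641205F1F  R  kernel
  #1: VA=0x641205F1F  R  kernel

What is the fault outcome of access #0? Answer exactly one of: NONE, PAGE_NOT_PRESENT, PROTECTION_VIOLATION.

Walk each access:
#0 VA=0x641205F1F (r,kernel):
  L0: frame=0x10 idx=25 entry=0x11007 [P=1 RW=1 US=1 PS=0]
  L1: frame=0x11 idx=9 entry=0x15007 [P=1 RW=1 US=1 PS=0]
  L2: frame=0x15 idx=5 entry=0x18007 [P=1 RW=1 US=1 PS=0]
  ⇒ phys 0x18F1F  [3 reads]
#1 VA=0x641205F1F (r,kernel):
  TLB hit vpn=0x641205 → PA=0x18F1F

Access #0 fault: NONE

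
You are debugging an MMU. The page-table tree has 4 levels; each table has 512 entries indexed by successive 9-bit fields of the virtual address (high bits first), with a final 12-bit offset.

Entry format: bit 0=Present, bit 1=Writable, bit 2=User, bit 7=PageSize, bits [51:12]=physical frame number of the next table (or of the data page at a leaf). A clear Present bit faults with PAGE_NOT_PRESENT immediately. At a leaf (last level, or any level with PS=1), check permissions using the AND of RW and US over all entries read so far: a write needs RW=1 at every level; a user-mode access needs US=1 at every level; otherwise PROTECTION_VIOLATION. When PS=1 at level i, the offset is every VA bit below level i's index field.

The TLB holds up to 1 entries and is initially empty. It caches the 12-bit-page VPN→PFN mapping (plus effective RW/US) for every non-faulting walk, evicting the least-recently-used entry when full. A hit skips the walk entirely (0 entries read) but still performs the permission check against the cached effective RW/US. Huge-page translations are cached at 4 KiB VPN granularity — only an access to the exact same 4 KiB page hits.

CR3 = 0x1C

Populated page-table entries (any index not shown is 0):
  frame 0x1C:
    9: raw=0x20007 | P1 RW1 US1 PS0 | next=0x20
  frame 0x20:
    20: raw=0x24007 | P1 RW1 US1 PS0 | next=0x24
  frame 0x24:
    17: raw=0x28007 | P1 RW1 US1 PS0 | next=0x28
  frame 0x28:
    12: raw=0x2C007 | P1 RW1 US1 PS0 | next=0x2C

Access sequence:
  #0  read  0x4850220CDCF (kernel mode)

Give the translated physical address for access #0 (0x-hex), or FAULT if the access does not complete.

Walk each access:
#0 VA=0x4850220CDCF (r,kernel):
  lvl0: tbl 0x1C, slot 9 ⇒ 0x20007 (P1/RW1/US1/PS0)
  lvl1: tbl 0x20, slot 20 ⇒ 0x24007 (P1/RW1/US1/PS0)
  lvl2: tbl 0x24, slot 17 ⇒ 0x28007 (P1/RW1/US1/PS0)
  lvl3: tbl 0x28, slot 12 ⇒ 0x2C007 (P1/RW1/US1/PS0)
  ✓ 0x2CDCF  — 4 lookups

Access #0 PA: 0x2CDCF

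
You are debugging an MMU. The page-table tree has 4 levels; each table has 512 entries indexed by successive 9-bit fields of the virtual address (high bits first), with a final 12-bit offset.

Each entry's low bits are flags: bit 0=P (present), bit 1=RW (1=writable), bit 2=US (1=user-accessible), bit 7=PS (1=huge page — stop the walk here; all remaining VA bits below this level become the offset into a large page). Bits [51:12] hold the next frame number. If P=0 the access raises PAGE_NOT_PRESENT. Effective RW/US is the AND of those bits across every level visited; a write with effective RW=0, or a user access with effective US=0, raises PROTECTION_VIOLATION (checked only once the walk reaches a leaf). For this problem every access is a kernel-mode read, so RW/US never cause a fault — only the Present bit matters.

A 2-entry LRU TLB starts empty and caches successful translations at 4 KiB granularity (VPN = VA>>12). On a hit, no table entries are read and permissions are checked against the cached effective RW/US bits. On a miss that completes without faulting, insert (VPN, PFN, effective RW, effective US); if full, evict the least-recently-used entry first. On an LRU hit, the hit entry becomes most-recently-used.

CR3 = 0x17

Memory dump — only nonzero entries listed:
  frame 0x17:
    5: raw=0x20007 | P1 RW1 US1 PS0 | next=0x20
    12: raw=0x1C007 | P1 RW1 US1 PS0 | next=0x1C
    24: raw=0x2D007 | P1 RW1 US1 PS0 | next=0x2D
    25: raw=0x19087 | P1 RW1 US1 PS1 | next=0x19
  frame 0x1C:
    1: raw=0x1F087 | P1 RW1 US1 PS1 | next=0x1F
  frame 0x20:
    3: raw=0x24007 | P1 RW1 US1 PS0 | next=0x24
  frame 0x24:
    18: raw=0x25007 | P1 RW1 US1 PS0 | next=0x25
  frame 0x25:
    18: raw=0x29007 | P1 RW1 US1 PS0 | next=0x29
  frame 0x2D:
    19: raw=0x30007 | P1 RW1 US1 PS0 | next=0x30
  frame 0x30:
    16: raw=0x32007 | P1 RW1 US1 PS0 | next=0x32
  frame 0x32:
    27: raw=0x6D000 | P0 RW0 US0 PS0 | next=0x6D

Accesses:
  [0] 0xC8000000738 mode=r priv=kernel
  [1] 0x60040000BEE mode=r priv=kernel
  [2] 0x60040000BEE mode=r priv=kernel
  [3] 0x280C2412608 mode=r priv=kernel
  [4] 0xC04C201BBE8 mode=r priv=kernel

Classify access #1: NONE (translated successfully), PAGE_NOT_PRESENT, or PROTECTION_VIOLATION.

Per-access translation:
#0 VA=0xC8000000738 (r,kernel):
  [0] read 0x17 idx=25: raw=0x19087 flags P=1 W=1 U=1 S=1
  → PA=0x19738 (huge @L0)  (1 entries read)
#1 VA=0x60040000BEE (r,kernel):
  [0] read 0x17 idx=12: raw=0x1C007 flags P=1 W=1 U=1 S=0
  [1] read 0x1C idx=1: raw=0x1F087 flags P=1 W=1 U=1 S=1
  → PA=0x1FBEE (huge @L1)  (2 entries read)
#2 VA=0x60040000BEE (r,kernel):
  TLB hit vpn=0x60040000 → PA=0x1FBEE
#3 VA=0x280C2412608 (r,kernel):
  [0] read 0x17 idx=5: raw=0x20007 flags P=1 W=1 U=1 S=0
  [1] read 0x20 idx=3: raw=0x24007 flags P=1 W=1 U=1 S=0
  [2] read 0x24 idx=18: raw=0x25007 flags P=1 W=1 U=1 S=0
  [3] read 0x25 idx=18: raw=0x29007 flags P=1 W=1 U=1 S=0
  → PA=0x29608  (4 entries read)
#4 VA=0xC04C201BBE8 (r,kernel):
  [0] read 0x17 idx=24: raw=0x2D007 flags P=1 W=1 U=1 S=0
  [1] read 0x2D idx=19: raw=0x30007 flags P=1 W=1 U=1 S=0
  [2] read 0x30 idx=16: raw=0x32007 flags P=1 W=1 U=1 S=0
  [3] read 0x32 idx=27: raw=0x6D000 flags P=0 W=0 U=0 S=0
  ✗ PAGE_NOT_PRESENT  [4 reads]

Access #1 fault: NONE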